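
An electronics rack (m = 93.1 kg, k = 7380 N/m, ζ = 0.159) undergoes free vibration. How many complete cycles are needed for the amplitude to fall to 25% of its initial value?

Logarithmic decrement δ = 2πζ/√(1 − ζ²) = 2π × 0.1590/√(1 − 0.0253) = 1.012.
x_n/x₀ = e^(−nδ) ≤ 0.25; take ln: n ≥ ln(1/0.25)/δ = 1.386/1.012 = 1.370.
So 2 complete cycles are required.

2 cycles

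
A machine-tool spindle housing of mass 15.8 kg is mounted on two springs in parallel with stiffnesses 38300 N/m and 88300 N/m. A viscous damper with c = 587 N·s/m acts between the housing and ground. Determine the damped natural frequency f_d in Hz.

Parallel springs add: k_eq = 38300 + 88300 = 126600 N/m.
ω_n = √(k_eq/m) = √(126600/15.8) = 89.51 rad/s.
Critical damping c_c = 2√(k_eq·m) = 2√(126600 × 15.8) = 2829 N·s/m, so ζ = c/c_c = 587/2829 = 0.2075.
ω_d = ω_n√(1 − ζ²) = 89.51 × √(1 − 0.0431) = 87.56 rad/s.
f_d = ω_d/(2π) = 13.94 Hz.

13.9 Hz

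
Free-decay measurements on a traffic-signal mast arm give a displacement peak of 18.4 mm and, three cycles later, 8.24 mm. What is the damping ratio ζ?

0.0426

Logarithmic decrement δ = (1/n)·ln(x₀/x_n) = (1/3)·ln(18.4/8.24) = (1/3)·ln(2.233) = 0.2678.
ζ = δ/√(4π² + δ²) = 0.2678/√(39.48 + 0.0717) = 0.2678/6.289 = 0.04258.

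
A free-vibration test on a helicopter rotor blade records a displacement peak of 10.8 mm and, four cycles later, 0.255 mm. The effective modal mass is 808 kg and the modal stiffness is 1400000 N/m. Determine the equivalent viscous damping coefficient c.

9920 N·s/m

Logarithmic decrement δ = (1/n)·ln(x₀/x_n) = (1/4)·ln(10.8/0.255) = (1/4)·ln(42.35) = 0.9365.
ζ = δ/√(4π² + δ²) = 0.9365/√(39.48 + 0.877) = 0.9365/6.353 = 0.1474.
c = ζ · 2√(km) = 0.1474 × 2√(1400000 × 808) = 0.1474 × 67270 = 9917 N·s/m.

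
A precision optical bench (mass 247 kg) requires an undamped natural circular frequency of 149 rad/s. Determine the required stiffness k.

5480000 N/m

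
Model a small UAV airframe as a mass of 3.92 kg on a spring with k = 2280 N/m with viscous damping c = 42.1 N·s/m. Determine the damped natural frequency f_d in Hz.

ω_n = √(k/m) = √(2280/3.92) = 24.12 rad/s.
Critical damping c_c = 2√(k·m) = 2√(2280 × 3.92) = 189.1 N·s/m, so ζ = c/c_c = 42.1/189.1 = 0.2227.
ω_d = ω_n√(1 − ζ²) = 24.12 × √(1 − 0.0496) = 23.51 rad/s.
f_d = ω_d/(2π) = 3.742 Hz.

3.74 Hz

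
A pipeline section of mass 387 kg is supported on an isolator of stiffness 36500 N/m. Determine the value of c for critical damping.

7520 N·s/m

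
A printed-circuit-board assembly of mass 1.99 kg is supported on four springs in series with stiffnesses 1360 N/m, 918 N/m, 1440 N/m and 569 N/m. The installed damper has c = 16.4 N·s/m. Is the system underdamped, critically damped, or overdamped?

Series springs: 1/k_eq = 1/1360 + 1/918 + 1/1440 + 1/569 = 0.004277, so k_eq = 233.8 N/m.
c_c = 2√(k_eq·m) = 43.14 N·s/m; ζ = c/c_c = 16.4/43.14 = 0.380.
Since ζ < 1 the system is underdamped.

underdamped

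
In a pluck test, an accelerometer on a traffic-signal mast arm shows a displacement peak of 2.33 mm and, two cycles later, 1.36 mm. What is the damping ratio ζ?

Logarithmic decrement δ = (1/n)·ln(x₀/x_n) = (1/2)·ln(2.33/1.36) = (1/2)·ln(1.713) = 0.2692.
ζ = δ/√(4π² + δ²) = 0.2692/√(39.48 + 0.0725) = 0.2692/6.289 = 0.04280.

0.0428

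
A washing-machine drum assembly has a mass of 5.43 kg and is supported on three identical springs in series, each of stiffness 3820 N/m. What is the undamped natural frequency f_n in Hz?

2.44 Hz

Series springs: 1/k_eq = 3/3820, so k_eq = 3820/3 = 1273 N/m.
ω_n = √(k_eq/m) = √(1273/5.43) = √234.5 = 15.31 rad/s.
f_n = ω_n/(2π) = 15.31/6.283 = 2.437 Hz.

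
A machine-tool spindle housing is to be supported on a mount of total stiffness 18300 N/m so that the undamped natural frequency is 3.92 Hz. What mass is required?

ω_n = 2πf_n = 2π × 3.92 = 24.63 rad/s.
m = k/ω_n² = 18300/24.63² = 18300/606.6 = 30.17 kg.

30.2 kg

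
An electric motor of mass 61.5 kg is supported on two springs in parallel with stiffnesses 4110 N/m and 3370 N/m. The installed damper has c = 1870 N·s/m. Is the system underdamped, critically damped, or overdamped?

overdamped

Parallel springs add: k_eq = 4110 + 3370 = 7480 N/m.
c_c = 2√(k_eq·m) = 1356 N·s/m; ζ = c/c_c = 1870/1356 = 1.38.
Since ζ > 1 the system is overdamped.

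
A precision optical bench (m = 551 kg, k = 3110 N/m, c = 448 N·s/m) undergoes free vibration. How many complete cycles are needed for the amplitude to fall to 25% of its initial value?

ζ = c/(2√(km)) = 448/(2√(3110 × 551)) = 448/2618 = 0.1711.
Logarithmic decrement δ = 2πζ/√(1 − ζ²) = 2π × 0.1711/√(1 − 0.0293) = 1.091.
x_n/x₀ = e^(−nδ) ≤ 0.25; take ln: n ≥ ln(1/0.25)/δ = 1.386/1.091 = 1.270.
So 2 complete cycles are required.

2 cycles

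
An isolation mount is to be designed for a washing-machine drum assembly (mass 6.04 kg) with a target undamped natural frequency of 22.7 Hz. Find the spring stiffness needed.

ω_n = 2πf_n = 2π × 22.7 = 142.6 rad/s.
k = m·ω_n² = 6.04 × 142.6² = 6.04 × 20340 = 122900 N/m.

123000 N/m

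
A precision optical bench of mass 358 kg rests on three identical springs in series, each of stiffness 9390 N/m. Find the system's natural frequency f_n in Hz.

Series springs: 1/k_eq = 3/9390, so k_eq = 9390/3 = 3130 N/m.
ω_n = √(k_eq/m) = √(3130/358) = √8.743 = 2.957 rad/s.
f_n = ω_n/(2π) = 2.957/6.283 = 0.4706 Hz.

0.471 Hz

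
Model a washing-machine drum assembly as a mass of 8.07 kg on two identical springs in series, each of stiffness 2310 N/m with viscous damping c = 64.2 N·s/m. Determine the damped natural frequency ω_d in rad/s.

11.3 rad/s

Series springs: 1/k_eq = 2/2310, so k_eq = 2310/2 = 1155 N/m.
ω_n = √(k_eq/m) = √(1155/8.07) = 11.96 rad/s.
Critical damping c_c = 2√(k_eq·m) = 2√(1155 × 8.07) = 193.1 N·s/m, so ζ = c/c_c = 64.2/193.1 = 0.3325.
ω_d = ω_n√(1 − ζ²) = 11.96 × √(1 − 0.111) = 11.28 rad/s.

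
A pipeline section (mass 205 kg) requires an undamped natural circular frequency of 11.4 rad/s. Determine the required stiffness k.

k = m·ω_n² = 205 × 11.40² = 205 × 130.0 = 26640 N/m.

26600 N/m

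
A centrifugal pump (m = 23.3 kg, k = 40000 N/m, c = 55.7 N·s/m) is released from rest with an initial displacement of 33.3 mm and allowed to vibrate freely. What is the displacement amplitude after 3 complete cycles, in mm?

19.3 mm

ζ = c/(2√(km)) = 55.7/(2√(40000 × 23.3)) = 55.7/1931 = 0.02885.
Logarithmic decrement δ = 2πζ/√(1 − ζ²) = 2π × 0.02885/√(1 − 0.000832) = 0.1813.
After n cycles, x_n/x₀ = e^(−nδ), so x_3 = 33.3 × e^(−3 × 0.1813) = 33.3 × 0.5804 = 19.33 mm.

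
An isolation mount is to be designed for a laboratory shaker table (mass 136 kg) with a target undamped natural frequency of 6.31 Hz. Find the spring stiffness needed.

214000 N/m

ω_n = 2πf_n = 2π × 6.31 = 39.65 rad/s.
k = m·ω_n² = 136 × 39.65² = 136 × 1572 = 213800 N/m.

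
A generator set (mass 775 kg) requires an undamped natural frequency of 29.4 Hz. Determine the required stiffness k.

ω_n = 2πf_n = 2π × 29.4 = 184.7 rad/s.
k = m·ω_n² = 775 × 184.7² = 775 × 34120 = 26450000 N/m.

26400000 N/m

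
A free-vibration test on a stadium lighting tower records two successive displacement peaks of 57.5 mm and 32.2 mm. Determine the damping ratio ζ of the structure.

Logarithmic decrement δ = (1/n)·ln(x₀/x_n) = (1/1)·ln(57.5/32.2) = (1/1)·ln(1.786) = 0.5798.
ζ = δ/√(4π² + δ²) = 0.5798/√(39.48 + 0.336) = 0.5798/6.310 = 0.09189.

0.0919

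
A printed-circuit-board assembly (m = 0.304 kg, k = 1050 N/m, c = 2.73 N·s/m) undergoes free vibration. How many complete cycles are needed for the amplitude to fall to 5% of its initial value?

7 cycles

ζ = c/(2√(km)) = 2.73/(2√(1050 × 0.304)) = 2.73/35.73 = 0.07640.
Logarithmic decrement δ = 2πζ/√(1 − ζ²) = 2π × 0.07640/√(1 − 0.00584) = 0.4815.
x_n/x₀ = e^(−nδ) ≤ 0.05; take ln: n ≥ ln(1/0.05)/δ = 2.996/0.4815 = 6.222.
So 7 complete cycles are required.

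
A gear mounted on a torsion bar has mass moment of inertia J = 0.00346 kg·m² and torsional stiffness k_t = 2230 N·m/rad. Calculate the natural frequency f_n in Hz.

128 Hz

ω_n = √(k_t/J) = √(2230/0.00346) = √644500 = 802.8 rad/s.
f_n = ω_n/(2π) = 802.8/6.283 = 127.8 Hz.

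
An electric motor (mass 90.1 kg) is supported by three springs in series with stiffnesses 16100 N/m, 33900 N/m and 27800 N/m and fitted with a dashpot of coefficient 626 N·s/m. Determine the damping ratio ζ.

0.372

Series springs: 1/k_eq = 1/16100 + 1/33900 + 1/27800 = 0.0001276, so k_eq = 7838 N/m.
ω_n = √(k_eq/m) = √(7838/90.1) = 9.327 rad/s.
Critical damping c_c = 2√(k_eq·m) = 2√(7838 × 90.1) = 1681 N·s/m, so ζ = c/c_c = 626/1681 = 0.3725.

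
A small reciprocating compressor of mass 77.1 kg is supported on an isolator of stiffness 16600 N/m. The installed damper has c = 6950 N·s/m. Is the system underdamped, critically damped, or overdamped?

overdamped

c_c = 2√(k·m) = 2263 N·s/m; ζ = c/c_c = 6950/2263 = 3.07.
Since ζ > 1 the system is overdamped.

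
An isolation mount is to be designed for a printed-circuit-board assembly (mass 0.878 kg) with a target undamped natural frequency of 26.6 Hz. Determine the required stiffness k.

ω_n = 2πf_n = 2π × 26.6 = 167.1 rad/s.
k = m·ω_n² = 0.878 × 167.1² = 0.878 × 27930 = 24530 N/m.

24500 N/m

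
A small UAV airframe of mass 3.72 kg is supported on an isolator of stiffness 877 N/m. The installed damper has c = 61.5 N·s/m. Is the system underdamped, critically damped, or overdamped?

underdamped

c_c = 2√(k·m) = 114.2 N·s/m; ζ = c/c_c = 61.5/114.2 = 0.538.
Since ζ < 1 the system is underdamped.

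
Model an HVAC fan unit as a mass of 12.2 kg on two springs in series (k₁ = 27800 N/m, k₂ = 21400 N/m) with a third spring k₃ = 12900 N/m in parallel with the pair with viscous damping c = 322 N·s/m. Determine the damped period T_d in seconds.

0.145 s

Series pair: k_s = k₁k₂/(k₁+k₂) = (27800)(21400)/(27800 + 21400) = 12090 N/m. In parallel with k₃: k_eq = 12090 + 12900 = 24990 N/m.
ω_n = √(k_eq/m) = √(24990/12.2) = 45.26 rad/s.
Critical damping c_c = 2√(k_eq·m) = 2√(24990 × 12.2) = 1104 N·s/m, so ζ = c/c_c = 322/1104 = 0.2916.
ω_d = ω_n√(1 − ζ²) = 45.26 × √(1 − 0.0850) = 43.29 rad/s.
T_d = 2π/ω_d = 0.1451 s.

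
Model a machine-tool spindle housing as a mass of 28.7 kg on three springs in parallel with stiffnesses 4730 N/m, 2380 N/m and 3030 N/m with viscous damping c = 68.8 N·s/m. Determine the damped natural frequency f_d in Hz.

Parallel springs add: k_eq = 4730 + 2380 + 3030 = 10140 N/m.
ω_n = √(k_eq/m) = √(10140/28.7) = 18.80 rad/s.
Critical damping c_c = 2√(k_eq·m) = 2√(10140 × 28.7) = 1079 N·s/m, so ζ = c/c_c = 68.8/1079 = 0.06377.
ω_d = ω_n√(1 − ζ²) = 18.80 × √(1 − 0.00407) = 18.76 rad/s.
f_d = ω_d/(2π) = 2.985 Hz.

2.99 Hz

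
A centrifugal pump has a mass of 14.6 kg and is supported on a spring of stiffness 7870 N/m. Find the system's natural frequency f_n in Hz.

3.70 Hz

ω_n = √(k/m) = √(7870/14.6) = √539.0 = 23.22 rad/s.
f_n = ω_n/(2π) = 23.22/6.283 = 3.695 Hz.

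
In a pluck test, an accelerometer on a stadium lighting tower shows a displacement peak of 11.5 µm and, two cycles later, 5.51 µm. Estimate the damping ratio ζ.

Logarithmic decrement δ = (1/n)·ln(x₀/x_n) = (1/2)·ln(11.5/5.51) = (1/2)·ln(2.087) = 0.3679.
ζ = δ/√(4π² + δ²) = 0.3679/√(39.48 + 0.135) = 0.3679/6.294 = 0.05845.

0.0585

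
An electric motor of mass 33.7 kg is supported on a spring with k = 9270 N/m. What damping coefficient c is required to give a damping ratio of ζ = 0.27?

c_c = 2√(k·m) = 2√(9270 × 33.7) = 1118 N·s/m.
c = ζ·c_c = 0.27 × 1118 = 301.8 N·s/m.

302 N·s/m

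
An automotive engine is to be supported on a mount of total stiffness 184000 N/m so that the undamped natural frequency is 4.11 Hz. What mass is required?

276 kg

ω_n = 2πf_n = 2π × 4.11 = 25.82 rad/s.
m = k/ω_n² = 184000/25.82² = 184000/666.9 = 275.9 kg.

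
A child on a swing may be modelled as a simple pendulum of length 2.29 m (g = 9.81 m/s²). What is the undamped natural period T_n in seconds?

3.04 s

For a simple pendulum ω_n = √(g/L) = √(9.81/2.29) = √4.284 = 2.070 rad/s.
T_n = 2π/ω_n = 6.283/2.070 = 3.036 s.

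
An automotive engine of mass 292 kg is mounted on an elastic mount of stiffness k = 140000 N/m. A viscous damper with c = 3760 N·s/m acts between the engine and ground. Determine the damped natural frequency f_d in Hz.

3.33 Hz

ω_n = √(k/m) = √(140000/292) = 21.90 rad/s.
Critical damping c_c = 2√(k·m) = 2√(140000 × 292) = 12790 N·s/m, so ζ = c/c_c = 3760/12790 = 0.2940.
ω_d = ω_n√(1 − ζ²) = 21.90 × √(1 − 0.0865) = 20.93 rad/s.
f_d = ω_d/(2π) = 3.331 Hz.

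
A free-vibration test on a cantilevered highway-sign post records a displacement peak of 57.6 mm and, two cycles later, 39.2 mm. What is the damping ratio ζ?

Logarithmic decrement δ = (1/n)·ln(x₀/x_n) = (1/2)·ln(57.6/39.2) = (1/2)·ln(1.469) = 0.1924.
ζ = δ/√(4π² + δ²) = 0.1924/√(39.48 + 0.0370) = 0.1924/6.286 = 0.03061.

0.0306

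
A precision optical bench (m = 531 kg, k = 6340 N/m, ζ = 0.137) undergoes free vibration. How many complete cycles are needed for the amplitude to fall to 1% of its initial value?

Logarithmic decrement δ = 2πζ/√(1 − ζ²) = 2π × 0.1370/√(1 − 0.0188) = 0.8690.
x_n/x₀ = e^(−nδ) ≤ 0.01; take ln: n ≥ ln(1/0.01)/δ = 4.605/0.8690 = 5.299.
So 6 complete cycles are required.

6 cycles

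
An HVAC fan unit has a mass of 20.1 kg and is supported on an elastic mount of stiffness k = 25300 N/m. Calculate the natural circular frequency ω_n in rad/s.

ω_n = √(k/m) = √(25300/20.1) = √1259 = 35.48 rad/s.

35.5 rad/s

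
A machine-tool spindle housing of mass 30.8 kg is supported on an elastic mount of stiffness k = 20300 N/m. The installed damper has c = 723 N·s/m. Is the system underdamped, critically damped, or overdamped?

c_c = 2√(k·m) = 1581 N·s/m; ζ = c/c_c = 723/1581 = 0.457.
Since ζ < 1 the system is underdamped.

underdamped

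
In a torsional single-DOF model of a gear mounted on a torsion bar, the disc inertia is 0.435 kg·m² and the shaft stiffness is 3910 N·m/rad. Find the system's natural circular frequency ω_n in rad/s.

94.8 rad/s

ω_n = √(k_t/J) = √(3910/0.435) = √8989 = 94.81 rad/s.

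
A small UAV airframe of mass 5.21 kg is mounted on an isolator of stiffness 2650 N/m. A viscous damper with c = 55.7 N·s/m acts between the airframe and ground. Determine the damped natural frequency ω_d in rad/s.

21.9 rad/s

ω_n = √(k/m) = √(2650/5.21) = 22.55 rad/s.
Critical damping c_c = 2√(k·m) = 2√(2650 × 5.21) = 235.0 N·s/m, so ζ = c/c_c = 55.7/235.0 = 0.2370.
ω_d = ω_n√(1 − ζ²) = 22.55 × √(1 − 0.0562) = 21.91 rad/s.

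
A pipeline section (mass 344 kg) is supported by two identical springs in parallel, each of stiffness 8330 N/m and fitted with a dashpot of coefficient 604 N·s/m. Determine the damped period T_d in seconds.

Parallel springs add: k_eq = 2 × 8330 = 16660 N/m.
ω_n = √(k_eq/m) = √(16660/344) = 6.959 rad/s.
Critical damping c_c = 2√(k_eq·m) = 2√(16660 × 344) = 4788 N·s/m, so ζ = c/c_c = 604/4788 = 0.1262.
ω_d = ω_n√(1 − ζ²) = 6.959 × √(1 − 0.0159) = 6.904 rad/s.
T_d = 2π/ω_d = 0.9101 s.

0.910 s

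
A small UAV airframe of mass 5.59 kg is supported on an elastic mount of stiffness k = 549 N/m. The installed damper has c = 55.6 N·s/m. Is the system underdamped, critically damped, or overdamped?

underdamped

c_c = 2√(k·m) = 110.8 N·s/m; ζ = c/c_c = 55.6/110.8 = 0.502.
Since ζ < 1 the system is underdamped.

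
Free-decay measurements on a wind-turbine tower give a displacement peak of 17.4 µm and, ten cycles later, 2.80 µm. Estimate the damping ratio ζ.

0.0291

Logarithmic decrement δ = (1/n)·ln(x₀/x_n) = (1/10)·ln(17.4/2.80) = (1/10)·ln(6.214) = 0.1827.
ζ = δ/√(4π² + δ²) = 0.1827/√(39.48 + 0.0334) = 0.1827/6.286 = 0.02906.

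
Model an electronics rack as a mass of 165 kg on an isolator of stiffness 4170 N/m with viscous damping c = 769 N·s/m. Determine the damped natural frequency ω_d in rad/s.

ω_n = √(k/m) = √(4170/165) = 5.027 rad/s.
Critical damping c_c = 2√(k·m) = 2√(4170 × 165) = 1659 N·s/m, so ζ = c/c_c = 769/1659 = 0.4635.
ω_d = ω_n√(1 − ζ²) = 5.027 × √(1 − 0.215) = 4.454 rad/s.

4.45 rad/s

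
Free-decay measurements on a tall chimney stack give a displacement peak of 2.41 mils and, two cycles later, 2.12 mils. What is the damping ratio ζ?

0.0102

Logarithmic decrement δ = (1/n)·ln(x₀/x_n) = (1/2)·ln(2.41/2.12) = (1/2)·ln(1.137) = 0.06411.
ζ = δ/√(4π² + δ²) = 0.06411/√(39.48 + 0.00411) = 0.06411/6.284 = 0.01020.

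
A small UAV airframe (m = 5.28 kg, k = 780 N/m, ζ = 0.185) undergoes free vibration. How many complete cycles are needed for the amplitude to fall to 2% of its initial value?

4 cycles

Logarithmic decrement δ = 2πζ/√(1 − ζ²) = 2π × 0.1850/√(1 − 0.0342) = 1.183.
x_n/x₀ = e^(−nδ) ≤ 0.02; take ln: n ≥ ln(1/0.02)/δ = 3.912/1.183 = 3.307.
So 4 complete cycles are required.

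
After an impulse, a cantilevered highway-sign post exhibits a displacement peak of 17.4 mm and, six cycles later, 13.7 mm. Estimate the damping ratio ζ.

Logarithmic decrement δ = (1/n)·ln(x₀/x_n) = (1/6)·ln(17.4/13.7) = (1/6)·ln(1.270) = 0.03985.
ζ = δ/√(4π² + δ²) = 0.03985/√(39.48 + 0.00159) = 0.03985/6.283 = 0.006342.

0.00634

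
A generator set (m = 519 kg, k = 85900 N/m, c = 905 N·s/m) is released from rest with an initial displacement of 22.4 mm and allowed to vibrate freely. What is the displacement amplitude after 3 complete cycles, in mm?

6.23 mm

ζ = c/(2√(km)) = 905/(2√(85900 × 519)) = 905/13350 = 0.06777.
Logarithmic decrement δ = 2πζ/√(1 − ζ²) = 2π × 0.06777/√(1 − 0.00459) = 0.4268.
After n cycles, x_n/x₀ = e^(−nδ), so x_3 = 22.4 × e^(−3 × 0.4268) = 22.4 × 0.2779 = 6.226 mm.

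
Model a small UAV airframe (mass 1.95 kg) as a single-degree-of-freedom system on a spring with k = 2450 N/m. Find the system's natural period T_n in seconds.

0.177 s

ω_n = √(k/m) = √(2450/1.95) = √1256 = 35.45 rad/s.
T_n = 2π/ω_n = 6.283/35.45 = 0.1773 s.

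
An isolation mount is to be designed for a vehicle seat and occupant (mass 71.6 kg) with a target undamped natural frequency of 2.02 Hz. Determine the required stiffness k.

ω_n = 2πf_n = 2π × 2.02 = 12.69 rad/s.
k = m·ω_n² = 71.6 × 12.69² = 71.6 × 161.1 = 11530 N/m.

11500 N/m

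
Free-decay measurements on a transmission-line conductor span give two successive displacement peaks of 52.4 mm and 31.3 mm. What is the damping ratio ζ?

0.0817

Logarithmic decrement δ = (1/n)·ln(x₀/x_n) = (1/1)·ln(52.4/31.3) = (1/1)·ln(1.674) = 0.5153.
ζ = δ/√(4π² + δ²) = 0.5153/√(39.48 + 0.266) = 0.5153/6.304 = 0.08174.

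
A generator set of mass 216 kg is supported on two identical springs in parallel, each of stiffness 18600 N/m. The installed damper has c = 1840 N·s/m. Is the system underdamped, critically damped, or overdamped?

underdamped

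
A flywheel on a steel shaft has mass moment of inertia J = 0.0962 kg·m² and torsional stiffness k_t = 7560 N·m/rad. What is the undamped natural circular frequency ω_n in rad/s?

ω_n = √(k_t/J) = √(7560/0.0962) = √78590 = 280.3 rad/s.

280 rad/s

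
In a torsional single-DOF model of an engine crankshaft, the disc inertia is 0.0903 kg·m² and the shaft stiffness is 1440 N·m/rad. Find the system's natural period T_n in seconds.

0.0498 s

ω_n = √(k_t/J) = √(1440/0.0903) = √15950 = 126.3 rad/s.
T_n = 2π/ω_n = 6.283/126.3 = 0.04976 s.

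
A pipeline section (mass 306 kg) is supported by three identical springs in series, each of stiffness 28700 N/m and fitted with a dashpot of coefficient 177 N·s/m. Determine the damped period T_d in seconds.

Series springs: 1/k_eq = 3/28700, so k_eq = 28700/3 = 9567 N/m.
ω_n = √(k_eq/m) = √(9567/306) = 5.591 rad/s.
Critical damping c_c = 2√(k_eq·m) = 2√(9567 × 306) = 3422 N·s/m, so ζ = c/c_c = 177/3422 = 0.05173.
ω_d = ω_n√(1 − ζ²) = 5.591 × √(1 − 0.00268) = 5.584 rad/s.
T_d = 2π/ω_d = 1.125 s.

1.13 s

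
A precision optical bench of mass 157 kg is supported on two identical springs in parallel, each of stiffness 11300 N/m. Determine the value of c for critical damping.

Parallel springs add: k_eq = 2 × 11300 = 22600 N/m.
c_c = 2√(k_eq·m) = 2√(22600 × 157) = 2 × 1884 = 3767 N·s/m.

3770 N·s/m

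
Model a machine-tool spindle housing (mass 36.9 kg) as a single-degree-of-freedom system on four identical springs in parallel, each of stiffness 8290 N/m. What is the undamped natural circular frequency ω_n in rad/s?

Parallel springs add: k_eq = 4 × 8290 = 33160 N/m.
ω_n = √(k_eq/m) = √(33160/36.9) = √898.6 = 29.98 rad/s.

30.0 rad/s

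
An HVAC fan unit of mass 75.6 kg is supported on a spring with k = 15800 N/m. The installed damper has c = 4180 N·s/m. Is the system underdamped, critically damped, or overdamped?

overdamped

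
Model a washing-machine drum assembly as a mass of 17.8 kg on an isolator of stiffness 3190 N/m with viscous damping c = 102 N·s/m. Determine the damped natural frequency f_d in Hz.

ω_n = √(k/m) = √(3190/17.8) = 13.39 rad/s.
Critical damping c_c = 2√(k·m) = 2√(3190 × 17.8) = 476.6 N·s/m, so ζ = c/c_c = 102/476.6 = 0.2140.
ω_d = ω_n√(1 − ζ²) = 13.39 × √(1 − 0.0458) = 13.08 rad/s.
f_d = ω_d/(2π) = 2.081 Hz.

2.08 Hz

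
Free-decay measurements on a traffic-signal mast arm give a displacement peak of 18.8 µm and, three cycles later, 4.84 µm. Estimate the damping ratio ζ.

0.0718

Logarithmic decrement δ = (1/n)·ln(x₀/x_n) = (1/3)·ln(18.8/4.84) = (1/3)·ln(3.884) = 0.4523.
ζ = δ/√(4π² + δ²) = 0.4523/√(39.48 + 0.205) = 0.4523/6.299 = 0.07180.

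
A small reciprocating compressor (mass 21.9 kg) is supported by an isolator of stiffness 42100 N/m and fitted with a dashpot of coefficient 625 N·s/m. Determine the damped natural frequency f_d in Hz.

ω_n = √(k/m) = √(42100/21.9) = 43.84 rad/s.
Critical damping c_c = 2√(k·m) = 2√(42100 × 21.9) = 1920 N·s/m, so ζ = c/c_c = 625/1920 = 0.3255.
ω_d = ω_n√(1 − ζ²) = 43.84 × √(1 − 0.106) = 41.46 rad/s.
f_d = ω_d/(2π) = 6.598 Hz.

6.60 Hz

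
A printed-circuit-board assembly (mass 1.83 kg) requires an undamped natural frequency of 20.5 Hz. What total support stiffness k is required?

ω_n = 2πf_n = 2π × 20.5 = 128.8 rad/s.
k = m·ω_n² = 1.83 × 128.8² = 1.83 × 16590 = 30360 N/m.

30400 N/m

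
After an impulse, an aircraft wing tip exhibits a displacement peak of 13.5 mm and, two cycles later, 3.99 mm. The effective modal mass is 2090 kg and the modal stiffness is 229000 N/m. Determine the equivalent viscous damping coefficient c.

4220 N·s/m

Logarithmic decrement δ = (1/n)·ln(x₀/x_n) = (1/2)·ln(13.5/3.99) = (1/2)·ln(3.383) = 0.6094.
ζ = δ/√(4π² + δ²) = 0.6094/√(39.48 + 0.371) = 0.6094/6.313 = 0.09654.
c = ζ · 2√(km) = 0.09654 × 2√(229000 × 2090) = 0.09654 × 43750 = 4224 N·s/m.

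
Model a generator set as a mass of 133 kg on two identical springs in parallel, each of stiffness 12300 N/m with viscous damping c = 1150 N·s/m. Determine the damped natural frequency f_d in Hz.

2.05 Hz

Parallel springs add: k_eq = 2 × 12300 = 24600 N/m.
ω_n = √(k_eq/m) = √(24600/133) = 13.60 rad/s.
Critical damping c_c = 2√(k_eq·m) = 2√(24600 × 133) = 3618 N·s/m, so ζ = c/c_c = 1150/3618 = 0.3179.
ω_d = ω_n√(1 − ζ²) = 13.60 × √(1 − 0.101) = 12.89 rad/s.
f_d = ω_d/(2π) = 2.052 Hz.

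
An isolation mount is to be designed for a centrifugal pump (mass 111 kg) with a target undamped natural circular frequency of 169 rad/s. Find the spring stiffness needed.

k = m·ω_n² = 111 × 169.0² = 111 × 28560 = 3170000 N/m.

3170000 N/m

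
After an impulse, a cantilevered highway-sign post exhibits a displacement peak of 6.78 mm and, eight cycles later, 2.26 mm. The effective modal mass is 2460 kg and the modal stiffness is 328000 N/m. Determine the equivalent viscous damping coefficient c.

Logarithmic decrement δ = (1/n)·ln(x₀/x_n) = (1/8)·ln(6.78/2.26) = (1/8)·ln(3.000) = 0.1373.
ζ = δ/√(4π² + δ²) = 0.1373/√(39.48 + 0.0189) = 0.1373/6.285 = 0.02185.
c = ζ · 2√(km) = 0.02185 × 2√(328000 × 2460) = 0.02185 × 56810 = 1241 N·s/m.

1240 N·s/m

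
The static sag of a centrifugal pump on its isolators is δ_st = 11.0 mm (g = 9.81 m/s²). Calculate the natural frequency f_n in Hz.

4.75 Hz

ω_n = √(g/δ_st) = √(9.81/0.0110) = √891.8 = 29.86 rad/s.
f_n = ω_n/(2π) = 29.86/6.283 = 4.753 Hz.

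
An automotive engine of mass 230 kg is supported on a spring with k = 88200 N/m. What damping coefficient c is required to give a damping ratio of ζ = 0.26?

c_c = 2√(k·m) = 2√(88200 × 230) = 9008 N·s/m.
c = ζ·c_c = 0.26 × 9008 = 2342 N·s/m.

2340 N·s/m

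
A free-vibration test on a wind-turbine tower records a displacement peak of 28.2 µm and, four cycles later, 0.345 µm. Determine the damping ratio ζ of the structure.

Logarithmic decrement δ = (1/n)·ln(x₀/x_n) = (1/4)·ln(28.2/0.345) = (1/4)·ln(81.74) = 1.101.
ζ = δ/√(4π² + δ²) = 1.101/√(39.48 + 1.21) = 1.101/6.379 = 0.1726.

0.173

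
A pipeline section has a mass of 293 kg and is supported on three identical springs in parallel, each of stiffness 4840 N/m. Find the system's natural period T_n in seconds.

0.893 s

Parallel springs add: k_eq = 3 × 4840 = 14520 N/m.
ω_n = √(k_eq/m) = √(14520/293) = √49.56 = 7.040 rad/s.
T_n = 2π/ω_n = 6.283/7.040 = 0.8925 s.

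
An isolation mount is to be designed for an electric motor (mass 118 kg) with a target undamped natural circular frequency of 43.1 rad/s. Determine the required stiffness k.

k = m·ω_n² = 118 × 43.10² = 118 × 1858 = 219200 N/m.

219000 N/m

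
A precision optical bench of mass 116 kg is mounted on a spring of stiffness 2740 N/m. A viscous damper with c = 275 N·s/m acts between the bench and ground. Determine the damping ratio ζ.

ω_n = √(k/m) = √(2740/116) = 4.860 rad/s.
Critical damping c_c = 2√(k·m) = 2√(2740 × 116) = 1128 N·s/m, so ζ = c/c_c = 275/1128 = 0.2439.

0.244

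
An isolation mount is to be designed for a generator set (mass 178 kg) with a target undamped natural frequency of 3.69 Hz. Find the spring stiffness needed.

ω_n = 2πf_n = 2π × 3.69 = 23.18 rad/s.
k = m·ω_n² = 178 × 23.18² = 178 × 537.5 = 95680 N/m.

95700 N/m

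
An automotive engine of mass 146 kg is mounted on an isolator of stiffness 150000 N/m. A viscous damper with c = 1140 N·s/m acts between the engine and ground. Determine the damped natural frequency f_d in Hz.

5.06 Hz

ω_n = √(k/m) = √(150000/146) = 32.05 rad/s.
Critical damping c_c = 2√(k·m) = 2√(150000 × 146) = 9359 N·s/m, so ζ = c/c_c = 1140/9359 = 0.1218.
ω_d = ω_n√(1 − ζ²) = 32.05 × √(1 − 0.0148) = 31.81 rad/s.
f_d = ω_d/(2π) = 5.063 Hz.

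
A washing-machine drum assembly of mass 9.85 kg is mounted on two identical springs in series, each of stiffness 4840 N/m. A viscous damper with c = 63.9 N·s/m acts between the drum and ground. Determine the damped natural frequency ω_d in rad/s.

Series springs: 1/k_eq = 2/4840, so k_eq = 4840/2 = 2420 N/m.
ω_n = √(k_eq/m) = √(2420/9.85) = 15.67 rad/s.
Critical damping c_c = 2√(k_eq·m) = 2√(2420 × 9.85) = 308.8 N·s/m, so ζ = c/c_c = 63.9/308.8 = 0.2069.
ω_d = ω_n√(1 − ζ²) = 15.67 × √(1 − 0.0428) = 15.34 rad/s.

15.3 rad/s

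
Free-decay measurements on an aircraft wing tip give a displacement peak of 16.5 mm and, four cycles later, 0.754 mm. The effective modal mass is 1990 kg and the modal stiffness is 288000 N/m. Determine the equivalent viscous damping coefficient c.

Logarithmic decrement δ = (1/n)·ln(x₀/x_n) = (1/4)·ln(16.5/0.754) = (1/4)·ln(21.88) = 0.7714.
ζ = δ/√(4π² + δ²) = 0.7714/√(39.48 + 0.595) = 0.7714/6.330 = 0.1219.
c = ζ · 2√(km) = 0.1219 × 2√(288000 × 1990) = 0.1219 × 47880 = 5835 N·s/m.

5830 N·s/m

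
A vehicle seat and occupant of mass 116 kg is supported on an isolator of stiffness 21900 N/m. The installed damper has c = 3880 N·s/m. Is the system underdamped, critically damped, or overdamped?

overdamped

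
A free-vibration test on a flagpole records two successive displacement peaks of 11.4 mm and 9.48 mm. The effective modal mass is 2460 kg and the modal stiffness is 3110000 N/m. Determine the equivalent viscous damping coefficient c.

Logarithmic decrement δ = (1/n)·ln(x₀/x_n) = (1/1)·ln(11.4/9.48) = (1/1)·ln(1.203) = 0.1844.
ζ = δ/√(4π² + δ²) = 0.1844/√(39.48 + 0.0340) = 0.1844/6.286 = 0.02934.
c = ζ · 2√(km) = 0.02934 × 2√(3110000 × 2460) = 0.02934 × 174900 = 5133 N·s/m.

5130 N·s/m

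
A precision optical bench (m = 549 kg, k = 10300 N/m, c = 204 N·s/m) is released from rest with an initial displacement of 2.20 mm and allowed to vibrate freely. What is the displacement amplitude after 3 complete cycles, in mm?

ζ = c/(2√(km)) = 204/(2√(10300 × 549)) = 204/4756 = 0.04289.
Logarithmic decrement δ = 2πζ/√(1 − ζ²) = 2π × 0.04289/√(1 − 0.00184) = 0.2698.
After n cycles, x_n/x₀ = e^(−nδ), so x_3 = 2.20 × e^(−3 × 0.2698) = 2.20 × 0.4452 = 0.9794 mm.

0.979 mm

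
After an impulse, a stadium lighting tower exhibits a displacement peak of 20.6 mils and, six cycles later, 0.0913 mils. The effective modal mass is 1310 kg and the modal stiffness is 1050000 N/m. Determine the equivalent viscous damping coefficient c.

Logarithmic decrement δ = (1/n)·ln(x₀/x_n) = (1/6)·ln(20.6/0.0913) = (1/6)·ln(225.6) = 0.9031.
ζ = δ/√(4π² + δ²) = 0.9031/√(39.48 + 0.816) = 0.9031/6.348 = 0.1423.
c = ζ · 2√(km) = 0.1423 × 2√(1050000 × 1310) = 0.1423 × 74180 = 10550 N·s/m.

10600 N·s/m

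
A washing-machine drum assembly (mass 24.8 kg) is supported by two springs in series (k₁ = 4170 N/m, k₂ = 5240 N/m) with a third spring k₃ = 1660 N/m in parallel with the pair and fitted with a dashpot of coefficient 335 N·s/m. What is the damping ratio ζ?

Series pair: k_s = k₁k₂/(k₁+k₂) = (4170)(5240)/(4170 + 5240) = 2322 N/m. In parallel with k₃: k_eq = 2322 + 1660 = 3982 N/m.
ω_n = √(k_eq/m) = √(3982/24.8) = 12.67 rad/s.
Critical damping c_c = 2√(k_eq·m) = 2√(3982 × 24.8) = 628.5 N·s/m, so ζ = c/c_c = 335/628.5 = 0.5330.

0.533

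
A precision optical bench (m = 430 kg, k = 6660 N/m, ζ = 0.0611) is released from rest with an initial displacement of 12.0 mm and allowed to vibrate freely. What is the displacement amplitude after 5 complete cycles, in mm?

1.75 mm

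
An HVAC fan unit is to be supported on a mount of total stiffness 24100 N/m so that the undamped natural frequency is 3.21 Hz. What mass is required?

ω_n = 2πf_n = 2π × 3.21 = 20.17 rad/s.
m = k/ω_n² = 24100/20.17² = 24100/406.8 = 59.24 kg.

59.2 kg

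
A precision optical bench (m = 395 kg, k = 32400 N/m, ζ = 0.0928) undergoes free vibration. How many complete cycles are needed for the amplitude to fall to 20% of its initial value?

3 cycles

Logarithmic decrement δ = 2πζ/√(1 − ζ²) = 2π × 0.09280/√(1 − 0.00861) = 0.5856.
x_n/x₀ = e^(−nδ) ≤ 0.2; take ln: n ≥ ln(1/0.2)/δ = 1.609/0.5856 = 2.748.
So 3 complete cycles are required.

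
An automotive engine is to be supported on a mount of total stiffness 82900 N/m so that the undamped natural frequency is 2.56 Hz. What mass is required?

320 kg

ω_n = 2πf_n = 2π × 2.56 = 16.08 rad/s.
m = k/ω_n² = 82900/16.08² = 82900/258.7 = 320.4 kg.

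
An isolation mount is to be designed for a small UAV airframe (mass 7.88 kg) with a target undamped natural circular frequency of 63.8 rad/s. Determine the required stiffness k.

32100 N/m

k = m·ω_n² = 7.88 × 63.80² = 7.88 × 4070 = 32080 N/m.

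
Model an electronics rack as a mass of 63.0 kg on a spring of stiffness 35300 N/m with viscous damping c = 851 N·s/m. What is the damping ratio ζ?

0.285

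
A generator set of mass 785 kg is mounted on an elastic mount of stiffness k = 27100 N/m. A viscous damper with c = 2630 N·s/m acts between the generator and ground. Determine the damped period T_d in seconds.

1.12 s

ω_n = √(k/m) = √(27100/785) = 5.876 rad/s.
Critical damping c_c = 2√(k·m) = 2√(27100 × 785) = 9225 N·s/m, so ζ = c/c_c = 2630/9225 = 0.2851.
ω_d = ω_n√(1 − ζ²) = 5.876 × √(1 − 0.0813) = 5.632 rad/s.
T_d = 2π/ω_d = 1.116 s.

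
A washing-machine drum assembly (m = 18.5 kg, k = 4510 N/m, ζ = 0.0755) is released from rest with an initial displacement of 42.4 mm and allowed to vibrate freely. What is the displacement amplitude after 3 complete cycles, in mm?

10.2 mm

Logarithmic decrement δ = 2πζ/√(1 − ζ²) = 2π × 0.07550/√(1 − 0.00570) = 0.4757.
After n cycles, x_n/x₀ = e^(−nδ), so x_3 = 42.4 × e^(−3 × 0.4757) = 42.4 × 0.2400 = 10.17 mm.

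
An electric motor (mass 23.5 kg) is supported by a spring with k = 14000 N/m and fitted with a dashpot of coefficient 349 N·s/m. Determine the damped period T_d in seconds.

0.270 s

ω_n = √(k/m) = √(14000/23.5) = 24.41 rad/s.
Critical damping c_c = 2√(k·m) = 2√(14000 × 23.5) = 1147 N·s/m, so ζ = c/c_c = 349/1147 = 0.3042.
ω_d = ω_n√(1 − ζ²) = 24.41 × √(1 − 0.0926) = 23.25 rad/s.
T_d = 2π/ω_d = 0.2702 s.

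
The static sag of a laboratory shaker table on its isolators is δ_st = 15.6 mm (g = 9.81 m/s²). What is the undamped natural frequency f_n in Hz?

3.99 Hz

ω_n = √(g/δ_st) = √(9.81/0.0156) = √628.8 = 25.08 rad/s.
f_n = ω_n/(2π) = 25.08/6.283 = 3.991 Hz.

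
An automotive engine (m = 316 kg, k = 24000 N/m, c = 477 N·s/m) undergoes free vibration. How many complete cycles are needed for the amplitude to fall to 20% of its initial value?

ζ = c/(2√(km)) = 477/(2√(24000 × 316)) = 477/5508 = 0.08660.
Logarithmic decrement δ = 2πζ/√(1 − ζ²) = 2π × 0.08660/√(1 − 0.00750) = 0.5462.
x_n/x₀ = e^(−nδ) ≤ 0.2; take ln: n ≥ ln(1/0.2)/δ = 1.609/0.5462 = 2.947.
So 3 complete cycles are required.

3 cycles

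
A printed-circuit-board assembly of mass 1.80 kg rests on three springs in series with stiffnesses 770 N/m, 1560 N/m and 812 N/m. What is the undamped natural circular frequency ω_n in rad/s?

Series springs: 1/k_eq = 1/770 + 1/1560 + 1/812 = 0.003171, so k_eq = 315.3 N/m.
ω_n = √(k_eq/m) = √(315.3/1.80) = √175.2 = 13.24 rad/s.

13.2 rad/s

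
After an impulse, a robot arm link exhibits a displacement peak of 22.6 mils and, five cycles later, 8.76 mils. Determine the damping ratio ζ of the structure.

Logarithmic decrement δ = (1/n)·ln(x₀/x_n) = (1/5)·ln(22.6/8.76) = (1/5)·ln(2.580) = 0.1896.
ζ = δ/√(4π² + δ²) = 0.1896/√(39.48 + 0.0359) = 0.1896/6.286 = 0.03015.

0.0302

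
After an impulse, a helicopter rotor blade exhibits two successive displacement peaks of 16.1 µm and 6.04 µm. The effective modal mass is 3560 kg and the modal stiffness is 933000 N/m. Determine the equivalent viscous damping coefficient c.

Logarithmic decrement δ = (1/n)·ln(x₀/x_n) = (1/1)·ln(16.1/6.04) = (1/1)·ln(2.666) = 0.9804.
ζ = δ/√(4π² + δ²) = 0.9804/√(39.48 + 0.961) = 0.9804/6.359 = 0.1542.
c = ζ · 2√(km) = 0.1542 × 2√(933000 × 3560) = 0.1542 × 115300 = 17770 N·s/m.

17800 N·s/m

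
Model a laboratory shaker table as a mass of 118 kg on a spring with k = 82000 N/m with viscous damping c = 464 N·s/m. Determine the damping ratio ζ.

ω_n = √(k/m) = √(82000/118) = 26.36 rad/s.
Critical damping c_c = 2√(k·m) = 2√(82000 × 118) = 6221 N·s/m, so ζ = c/c_c = 464/6221 = 0.07458.

0.0746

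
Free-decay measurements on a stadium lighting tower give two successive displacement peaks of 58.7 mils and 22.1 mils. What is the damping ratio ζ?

Logarithmic decrement δ = (1/n)·ln(x₀/x_n) = (1/1)·ln(58.7/22.1) = (1/1)·ln(2.656) = 0.9769.
ζ = δ/√(4π² + δ²) = 0.9769/√(39.48 + 0.954) = 0.9769/6.359 = 0.1536.

0.154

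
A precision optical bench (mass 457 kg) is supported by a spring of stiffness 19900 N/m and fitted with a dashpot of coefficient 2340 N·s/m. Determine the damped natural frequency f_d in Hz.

ω_n = √(k/m) = √(19900/457) = 6.599 rad/s.
Critical damping c_c = 2√(k·m) = 2√(19900 × 457) = 6031 N·s/m, so ζ = c/c_c = 2340/6031 = 0.3880.
ω_d = ω_n√(1 − ζ²) = 6.599 × √(1 − 0.151) = 6.082 rad/s.
f_d = ω_d/(2π) = 0.9680 Hz.

0.968 Hz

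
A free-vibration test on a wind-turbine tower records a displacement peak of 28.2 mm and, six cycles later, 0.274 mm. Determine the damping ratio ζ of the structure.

0.122

Logarithmic decrement δ = (1/n)·ln(x₀/x_n) = (1/6)·ln(28.2/0.274) = (1/6)·ln(102.9) = 0.7723.
ζ = δ/√(4π² + δ²) = 0.7723/√(39.48 + 0.596) = 0.7723/6.330 = 0.1220.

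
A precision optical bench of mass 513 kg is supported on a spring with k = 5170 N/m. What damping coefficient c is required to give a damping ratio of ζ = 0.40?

1300 N·s/m

c_c = 2√(k·m) = 2√(5170 × 513) = 3257 N·s/m.
c = ζ·c_c = 0.40 × 3257 = 1303 N·s/m.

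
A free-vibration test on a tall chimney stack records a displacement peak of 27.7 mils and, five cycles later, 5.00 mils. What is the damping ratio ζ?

Logarithmic decrement δ = (1/n)·ln(x₀/x_n) = (1/5)·ln(27.7/5.00) = (1/5)·ln(5.540) = 0.3424.
ζ = δ/√(4π² + δ²) = 0.3424/√(39.48 + 0.117) = 0.3424/6.293 = 0.05441.

0.0544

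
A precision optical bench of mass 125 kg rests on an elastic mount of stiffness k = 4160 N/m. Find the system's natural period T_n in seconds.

ω_n = √(k/m) = √(4160/125) = √33.28 = 5.769 rad/s.
T_n = 2π/ω_n = 6.283/5.769 = 1.089 s.

1.09 s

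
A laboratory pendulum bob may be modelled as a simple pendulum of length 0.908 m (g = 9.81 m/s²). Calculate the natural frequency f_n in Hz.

For a simple pendulum ω_n = √(g/L) = √(9.81/0.908) = √10.80 = 3.287 rad/s.
f_n = ω_n/(2π) = 3.287/6.283 = 0.5231 Hz.

0.523 Hz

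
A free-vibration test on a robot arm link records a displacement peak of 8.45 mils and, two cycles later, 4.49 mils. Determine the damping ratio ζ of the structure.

0.0503

Logarithmic decrement δ = (1/n)·ln(x₀/x_n) = (1/2)·ln(8.45/4.49) = (1/2)·ln(1.882) = 0.3162.
ζ = δ/√(4π² + δ²) = 0.3162/√(39.48 + 0.100) = 0.3162/6.291 = 0.05025.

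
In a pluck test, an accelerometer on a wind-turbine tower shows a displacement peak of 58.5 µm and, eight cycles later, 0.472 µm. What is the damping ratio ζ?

0.0954

Logarithmic decrement δ = (1/n)·ln(x₀/x_n) = (1/8)·ln(58.5/0.472) = (1/8)·ln(123.9) = 0.6025.
ζ = δ/√(4π² + δ²) = 0.6025/√(39.48 + 0.363) = 0.6025/6.312 = 0.09545.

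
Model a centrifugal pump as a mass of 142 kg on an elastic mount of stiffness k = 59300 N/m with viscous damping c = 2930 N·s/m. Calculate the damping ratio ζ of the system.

ω_n = √(k/m) = √(59300/142) = 20.44 rad/s.
Critical damping c_c = 2√(k·m) = 2√(59300 × 142) = 5804 N·s/m, so ζ = c/c_c = 2930/5804 = 0.5049.

0.505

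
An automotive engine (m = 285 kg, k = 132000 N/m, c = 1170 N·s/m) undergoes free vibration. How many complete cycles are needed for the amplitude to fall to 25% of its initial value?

3 cycles

ζ = c/(2√(km)) = 1170/(2√(132000 × 285)) = 1170/12270 = 0.09538.
Logarithmic decrement δ = 2πζ/√(1 − ζ²) = 2π × 0.09538/√(1 − 0.00910) = 0.6020.
x_n/x₀ = e^(−nδ) ≤ 0.25; take ln: n ≥ ln(1/0.25)/δ = 1.386/0.6020 = 2.303.
So 3 complete cycles are required.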